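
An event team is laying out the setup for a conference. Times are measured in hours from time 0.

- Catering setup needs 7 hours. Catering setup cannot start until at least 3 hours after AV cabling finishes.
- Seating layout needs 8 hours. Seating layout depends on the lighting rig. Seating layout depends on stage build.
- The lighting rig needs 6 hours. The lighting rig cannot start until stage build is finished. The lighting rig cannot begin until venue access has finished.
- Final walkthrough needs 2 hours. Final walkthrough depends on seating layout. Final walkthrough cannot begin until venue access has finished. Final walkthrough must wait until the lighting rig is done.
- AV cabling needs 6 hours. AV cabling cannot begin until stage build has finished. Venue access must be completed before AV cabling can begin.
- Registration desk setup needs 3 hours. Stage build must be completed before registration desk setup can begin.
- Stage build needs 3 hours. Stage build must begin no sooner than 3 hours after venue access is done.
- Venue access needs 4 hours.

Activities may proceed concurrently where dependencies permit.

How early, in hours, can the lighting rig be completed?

16

Venue access can start immediately at hour 0; it finishes at hour 4.
Stage build cannot begin until venue access (finishes hour 4, plus 3-hour gap → hour 7). It runs from hour 7 to 7 + 3 = hour 10.
The lighting rig needs all of stage build (finishes hour 10); venue access (finishes hour 4). That puts its earliest start at hour 10; it finishes at 10 + 6 = hour 16.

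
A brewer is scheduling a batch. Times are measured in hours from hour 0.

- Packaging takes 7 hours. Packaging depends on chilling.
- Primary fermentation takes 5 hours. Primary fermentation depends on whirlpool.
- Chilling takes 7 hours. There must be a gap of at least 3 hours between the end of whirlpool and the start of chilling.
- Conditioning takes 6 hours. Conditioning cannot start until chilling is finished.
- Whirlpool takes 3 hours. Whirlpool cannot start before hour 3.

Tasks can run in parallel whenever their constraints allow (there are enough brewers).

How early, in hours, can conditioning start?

16

After its own release at hour 3, whirlpool can start at hour 3 and finishes at hour 6.
Chilling waits on whirlpool (finishes hour 6, plus 3-hour gap → hour 9), so it starts at hour 9 and finishes at 9 + 7 = hour 16.
Conditioning waits on chilling (finishes hour 16), so the earliest it can start is hour 16.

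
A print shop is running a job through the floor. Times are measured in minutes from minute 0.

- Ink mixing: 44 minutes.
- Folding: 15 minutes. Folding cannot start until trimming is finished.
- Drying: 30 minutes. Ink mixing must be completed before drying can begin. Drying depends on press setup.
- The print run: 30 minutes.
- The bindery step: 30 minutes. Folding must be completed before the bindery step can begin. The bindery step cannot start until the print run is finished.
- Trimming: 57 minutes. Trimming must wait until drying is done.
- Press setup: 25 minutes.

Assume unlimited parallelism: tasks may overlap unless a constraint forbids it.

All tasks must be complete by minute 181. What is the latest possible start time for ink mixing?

5

The bindery step has no dependents, so it just needs to finish by minute 181. Starting by 181 − 30 = minute 151 achieves that.
Folding has to be done before the bindery step (must start by minute 151). That means finishing by minute 151, i.e. starting by 151 − 15 = minute 136.
Trimming must finish before folding (must start by minute 136). With a 57-minute duration, trimming must start by 136 − 57 = minute 79.
Drying has to be done before trimming (must start by minute 79). That means finishing by minute 79, i.e. starting by 79 − 30 = minute 49.
Ink mixing must finish before drying (must start by minute 49). With a 44-minute duration, ink mixing must start by 49 − 44 = minute 5.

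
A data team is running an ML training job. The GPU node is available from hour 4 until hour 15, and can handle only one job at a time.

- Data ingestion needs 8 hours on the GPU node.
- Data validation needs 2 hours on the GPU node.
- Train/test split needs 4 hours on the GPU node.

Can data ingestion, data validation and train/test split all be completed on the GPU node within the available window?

The GPU node window is 15 − 4 = 11 hours.
Running back to back, the jobs need 8 + 2 + 4 = 14 hours on the GPU node.
Since 14 > 11, they cannot all fit.

No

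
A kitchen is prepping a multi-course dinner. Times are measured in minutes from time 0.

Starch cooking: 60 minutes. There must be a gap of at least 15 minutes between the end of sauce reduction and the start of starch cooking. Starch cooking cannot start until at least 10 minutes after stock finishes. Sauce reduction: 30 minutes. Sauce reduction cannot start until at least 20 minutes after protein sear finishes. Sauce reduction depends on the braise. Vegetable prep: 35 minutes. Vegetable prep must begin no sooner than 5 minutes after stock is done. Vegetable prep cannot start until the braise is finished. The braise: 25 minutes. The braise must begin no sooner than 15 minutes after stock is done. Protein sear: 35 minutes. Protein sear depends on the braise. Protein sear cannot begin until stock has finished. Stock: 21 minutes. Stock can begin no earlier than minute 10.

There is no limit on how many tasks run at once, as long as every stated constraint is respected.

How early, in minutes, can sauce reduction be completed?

Stock waits on its own release at minute 10, so it starts at minute 10 and finishes at 10 + 21 = minute 31.
The braise waits on stock (finishes minute 31, plus 15-minute gap → minute 46), so it starts at minute 46 and finishes at 46 + 25 = minute 71.
Protein sear needs all of the braise (finishes minute 71); stock (finishes minute 31). That puts its earliest start at minute 71; it finishes at 71 + 35 = minute 106.
Sauce reduction cannot start until protein sear (finishes minute 106, plus 20-minute gap → minute 126); the braise (finishes minute 71). The controlling bound is minute 126, so sauce reduction finishes at 126 + 30 = minute 156.

156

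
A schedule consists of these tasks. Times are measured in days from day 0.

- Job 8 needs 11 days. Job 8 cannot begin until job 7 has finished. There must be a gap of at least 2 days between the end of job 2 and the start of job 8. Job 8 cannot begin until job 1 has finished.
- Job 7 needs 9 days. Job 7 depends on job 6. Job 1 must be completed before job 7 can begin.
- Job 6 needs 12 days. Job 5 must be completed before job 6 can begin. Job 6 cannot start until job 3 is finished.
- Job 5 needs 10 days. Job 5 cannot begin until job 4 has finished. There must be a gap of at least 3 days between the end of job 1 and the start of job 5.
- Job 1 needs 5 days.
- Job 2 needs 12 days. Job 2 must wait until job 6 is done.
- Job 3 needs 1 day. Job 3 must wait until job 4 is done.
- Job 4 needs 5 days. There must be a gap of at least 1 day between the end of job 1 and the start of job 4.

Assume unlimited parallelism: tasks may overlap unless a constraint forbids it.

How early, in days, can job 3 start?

Job 1 can start immediately at day 0; it finishes at day 5.
Job 4 cannot begin until job 1 (finishes day 5, plus 1-day gap → day 6). It runs from day 6 to 6 + 5 = day 11.
Job 3 waits on job 4 (finishes day 11), so the earliest it can start is day 11.

11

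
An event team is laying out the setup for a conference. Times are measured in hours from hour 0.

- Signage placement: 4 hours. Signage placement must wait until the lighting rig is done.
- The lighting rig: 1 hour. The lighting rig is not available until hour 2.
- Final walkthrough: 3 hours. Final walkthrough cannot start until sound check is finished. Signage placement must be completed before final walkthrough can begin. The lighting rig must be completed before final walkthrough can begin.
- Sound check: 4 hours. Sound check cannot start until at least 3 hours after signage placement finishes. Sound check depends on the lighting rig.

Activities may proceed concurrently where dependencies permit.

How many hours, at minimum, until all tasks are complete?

17

After its own release at hour 2, the lighting rig can start at hour 2 and finishes at hour 3.
After the lighting rig (finishes hour 3), signage placement can start at hour 3 and finishes at hour 7.
Sound check has to wait for signage placement (finishes hour 7, plus 3-hour gap → hour 10); the lighting rig (finishes hour 3). The latest of these is hour 10, so sound check runs hour 10 to 10 + 4 = hour 14.
Final walkthrough needs all of sound check (finishes hour 14); signage placement (finishes hour 7); the lighting rig (finishes hour 3). That puts its earliest start at hour 14; it finishes at 14 + 3 = hour 17.
All tasks are finished once the last one completes. Finish times: The lighting rig at 3, Signage placement at 7, Sound check at 14, Final walkthrough at 17. The latest is hour 17.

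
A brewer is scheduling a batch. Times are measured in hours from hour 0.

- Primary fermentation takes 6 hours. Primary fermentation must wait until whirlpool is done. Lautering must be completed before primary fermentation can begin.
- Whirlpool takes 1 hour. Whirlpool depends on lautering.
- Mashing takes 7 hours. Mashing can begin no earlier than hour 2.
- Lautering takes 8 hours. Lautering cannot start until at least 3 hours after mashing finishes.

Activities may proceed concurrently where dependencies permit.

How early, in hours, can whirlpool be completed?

21

Mashing waits on its own release at hour 2, so it starts at hour 2 and finishes at 2 + 7 = hour 9.
Lautering cannot begin until mashing (finishes hour 9, plus 3-hour gap → hour 12). It runs from hour 12 to 12 + 8 = hour 20.
After lautering (finishes hour 20), whirlpool can start at hour 20 and finishes at hour 21.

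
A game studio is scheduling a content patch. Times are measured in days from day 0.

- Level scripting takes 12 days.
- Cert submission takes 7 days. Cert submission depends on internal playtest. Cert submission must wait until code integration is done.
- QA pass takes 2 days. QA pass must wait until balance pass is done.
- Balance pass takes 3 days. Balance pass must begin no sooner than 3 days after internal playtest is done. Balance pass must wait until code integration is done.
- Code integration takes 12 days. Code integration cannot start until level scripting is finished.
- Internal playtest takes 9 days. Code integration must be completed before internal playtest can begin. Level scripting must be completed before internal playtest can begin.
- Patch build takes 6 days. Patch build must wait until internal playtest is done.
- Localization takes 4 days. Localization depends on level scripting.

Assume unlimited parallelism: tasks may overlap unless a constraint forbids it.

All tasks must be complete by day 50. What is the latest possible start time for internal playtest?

Nothing follows QA pass; the deadline of day 50 is its only limit. It must start by 50 − 2 = day 48.
Balance pass feeds into QA pass (must start by day 48); so balance pass must finish by day 48 and therefore start by day 45.
Nothing follows cert submission; the deadline of day 50 is its only limit. It must start by 50 − 7 = day 43.
Patch build has no dependents, so it just needs to finish by day 50. Starting by 50 − 6 = day 44 achieves that.
Internal playtest has several dependents: balance pass (must start by day 45, minus 3-day gap → day 42); cert submission (must start by day 43); patch build (must start by day 44). The earliest of those limits is day 42, so internal playtest must start by 42 − 9 = day 33.

33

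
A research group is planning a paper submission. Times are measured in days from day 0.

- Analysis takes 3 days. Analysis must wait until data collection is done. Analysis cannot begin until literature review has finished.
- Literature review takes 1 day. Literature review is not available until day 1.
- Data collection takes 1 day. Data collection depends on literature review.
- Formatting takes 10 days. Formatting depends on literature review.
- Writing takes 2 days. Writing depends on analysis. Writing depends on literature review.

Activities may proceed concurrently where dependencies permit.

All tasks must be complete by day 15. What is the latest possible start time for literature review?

Writing must finish by day 15; it takes 2 days, so it must start by 15 − 2 = day 13.
Since writing (must start by day 13) depends on it, analysis must finish by day 13. Backing off its 3-day duration gives a latest start of day 10.
Data collection must finish before analysis (must start by day 10). With a 1-day duration, data collection must start by 10 − 1 = day 9.
To finish by day 15, formatting (duration 10) must start no later than day 5.
Literature review feeds data collection (must start by day 9); analysis (must start by day 10); writing (must start by day 13); formatting (must start by day 5). Taking the minimum, literature review must finish by day 5 and start by 5 − 1 = day 4.

4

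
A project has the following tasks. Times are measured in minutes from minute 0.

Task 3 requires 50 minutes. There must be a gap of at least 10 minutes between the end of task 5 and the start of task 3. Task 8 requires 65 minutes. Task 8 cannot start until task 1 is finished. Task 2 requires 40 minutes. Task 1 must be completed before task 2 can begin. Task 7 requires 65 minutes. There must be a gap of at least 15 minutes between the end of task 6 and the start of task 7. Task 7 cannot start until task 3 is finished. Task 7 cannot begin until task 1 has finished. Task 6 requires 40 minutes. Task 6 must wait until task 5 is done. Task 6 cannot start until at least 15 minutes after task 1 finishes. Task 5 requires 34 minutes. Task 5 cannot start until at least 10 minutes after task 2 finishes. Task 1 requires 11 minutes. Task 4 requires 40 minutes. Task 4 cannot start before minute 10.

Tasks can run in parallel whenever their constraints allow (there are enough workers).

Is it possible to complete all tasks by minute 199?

No

Task 4 cannot begin until its own release at minute 10. It runs from minute 10 to 10 + 40 = minute 50.
Nothing blocks task 1, so it runs from minute 0 to minute 11.
Task 8 waits on task 1 (finishes minute 11), so it starts at minute 11 and finishes at 11 + 65 = minute 76.
Task 2 waits on task 1 (finishes minute 11), so it starts at minute 11 and finishes at 11 + 40 = minute 51.
Task 5 waits on task 2 (finishes minute 51, plus 10-minute gap → minute 61), so it starts at minute 61 and finishes at 61 + 34 = minute 95.
For task 6: task 5 (finishes minute 95); task 1 (finishes minute 11, plus 15-minute gap → minute 26). Taking the maximum gives a start of minute 95, and it finishes at 95 + 40 = minute 135.
Task 3 cannot begin until task 5 (finishes minute 95, plus 10-minute gap → minute 105). It runs from minute 105 to 105 + 50 = minute 155.
Task 7 needs all of task 6 (finishes minute 135, plus 15-minute gap → minute 150); task 3 (finishes minute 155); task 1 (finishes minute 11). That puts its earliest start at minute 155; it finishes at 155 + 65 = minute 220.
The earliest everything can be done is minute 220, which is after the deadline of 199, so it is not possible.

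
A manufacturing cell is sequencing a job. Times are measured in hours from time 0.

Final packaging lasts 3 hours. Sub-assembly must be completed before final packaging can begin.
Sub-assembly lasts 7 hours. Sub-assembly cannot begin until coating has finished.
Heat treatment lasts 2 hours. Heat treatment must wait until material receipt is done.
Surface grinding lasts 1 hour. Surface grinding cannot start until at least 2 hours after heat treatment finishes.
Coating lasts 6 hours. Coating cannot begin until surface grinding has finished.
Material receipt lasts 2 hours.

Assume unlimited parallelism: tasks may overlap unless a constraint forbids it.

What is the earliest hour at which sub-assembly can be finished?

20

Material receipt can start immediately at hour 0; it finishes at hour 2.
Heat treatment cannot begin until material receipt (finishes hour 2). It runs from hour 2 to 2 + 2 = hour 4.
Surface grinding cannot begin until heat treatment (finishes hour 4, plus 2-hour gap → hour 6). It runs from hour 6 to 6 + 1 = hour 7.
Coating cannot begin until surface grinding (finishes hour 7). It runs from hour 7 to 7 + 6 = hour 13.
Sub-assembly waits on coating (finishes hour 13), so it starts at hour 13 and finishes at 13 + 7 = hour 20.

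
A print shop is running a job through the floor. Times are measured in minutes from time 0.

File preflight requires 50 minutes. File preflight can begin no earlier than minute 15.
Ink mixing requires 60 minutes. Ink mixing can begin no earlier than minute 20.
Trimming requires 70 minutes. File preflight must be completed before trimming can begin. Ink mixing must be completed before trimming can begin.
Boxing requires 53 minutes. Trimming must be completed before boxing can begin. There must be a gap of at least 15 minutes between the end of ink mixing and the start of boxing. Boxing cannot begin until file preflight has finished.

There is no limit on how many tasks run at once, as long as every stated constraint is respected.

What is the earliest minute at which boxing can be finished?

Ink mixing cannot begin until its own release at minute 20. It runs from minute 20 to 20 + 60 = minute 80.
After its own release at minute 15, file preflight can start at minute 15 and finishes at minute 65.
Trimming needs all of file preflight (finishes minute 65); ink mixing (finishes minute 80). That puts its earliest start at minute 80; it finishes at 80 + 70 = minute 150.
Boxing cannot start until trimming (finishes minute 150); ink mixing (finishes minute 80, plus 15-minute gap → minute 95); file preflight (finishes minute 65). The controlling bound is minute 150, so boxing finishes at 150 + 53 = minute 203.

203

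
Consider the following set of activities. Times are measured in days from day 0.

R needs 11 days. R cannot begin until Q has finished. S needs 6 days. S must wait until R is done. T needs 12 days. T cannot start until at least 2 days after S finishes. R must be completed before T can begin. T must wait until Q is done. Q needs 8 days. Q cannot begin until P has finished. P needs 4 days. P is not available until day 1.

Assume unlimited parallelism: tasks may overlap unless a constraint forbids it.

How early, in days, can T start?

P waits on its own release at day 1, so it starts at day 1 and finishes at 1 + 4 = day 5.
Q cannot begin until P (finishes day 5). It runs from day 5 to 5 + 8 = day 13.
R cannot begin until Q (finishes day 13). It runs from day 13 to 13 + 11 = day 24.
S cannot begin until R (finishes day 24). It runs from day 24 to 24 + 6 = day 30.
T waits on S (finishes day 30, plus 2-day gap → day 32); R (finishes day 24); Q (finishes day 13). The latest of these is day 32, which is the earliest T can start.

32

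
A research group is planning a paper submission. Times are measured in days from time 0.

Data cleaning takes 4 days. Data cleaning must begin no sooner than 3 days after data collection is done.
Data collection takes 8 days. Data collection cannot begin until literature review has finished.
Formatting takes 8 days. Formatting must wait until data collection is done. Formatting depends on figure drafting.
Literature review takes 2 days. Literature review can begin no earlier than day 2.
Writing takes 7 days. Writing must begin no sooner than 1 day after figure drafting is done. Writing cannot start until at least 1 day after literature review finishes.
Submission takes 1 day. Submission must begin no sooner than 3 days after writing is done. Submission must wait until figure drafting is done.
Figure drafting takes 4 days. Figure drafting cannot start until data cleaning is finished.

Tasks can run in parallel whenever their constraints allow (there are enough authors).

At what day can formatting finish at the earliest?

31

Literature review waits on its own release at day 2, so it starts at day 2 and finishes at 2 + 2 = day 4.
Data collection waits on literature review (finishes day 4), so it starts at day 4 and finishes at 4 + 8 = day 12.
Data cleaning cannot begin until data collection (finishes day 12, plus 3-day gap → day 15). It runs from day 15 to 15 + 4 = day 19.
Figure drafting waits on data cleaning (finishes day 19), so it starts at day 19 and finishes at 19 + 4 = day 23.
For formatting: data collection (finishes day 12); figure drafting (finishes day 23). Taking the maximum gives a start of day 23, and it finishes at 23 + 8 = day 31.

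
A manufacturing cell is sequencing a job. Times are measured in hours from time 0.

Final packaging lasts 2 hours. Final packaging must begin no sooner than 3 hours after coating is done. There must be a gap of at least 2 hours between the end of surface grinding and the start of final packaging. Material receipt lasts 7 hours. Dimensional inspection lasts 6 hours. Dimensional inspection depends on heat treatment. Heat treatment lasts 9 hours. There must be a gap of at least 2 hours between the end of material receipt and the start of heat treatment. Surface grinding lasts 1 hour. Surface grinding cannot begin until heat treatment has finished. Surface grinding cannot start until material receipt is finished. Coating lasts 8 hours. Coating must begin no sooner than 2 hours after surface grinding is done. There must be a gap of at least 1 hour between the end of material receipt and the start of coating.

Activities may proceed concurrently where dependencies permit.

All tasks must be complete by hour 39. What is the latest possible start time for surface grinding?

23

To finish by hour 39, final packaging (duration 2) must start no later than hour 37.
Since final packaging (must start by hour 37, minus 3-hour gap → hour 34) depends on it, coating must finish by hour 34. Backing off its 8-hour duration gives a latest start of hour 26.
For surface grinding: coating (must start by hour 26, minus 2-hour gap → hour 24); final packaging (must start by hour 37, minus 2-hour gap → hour 35). The most restrictive is hour 24; with a 1-hour duration, surface grinding must start by hour 23.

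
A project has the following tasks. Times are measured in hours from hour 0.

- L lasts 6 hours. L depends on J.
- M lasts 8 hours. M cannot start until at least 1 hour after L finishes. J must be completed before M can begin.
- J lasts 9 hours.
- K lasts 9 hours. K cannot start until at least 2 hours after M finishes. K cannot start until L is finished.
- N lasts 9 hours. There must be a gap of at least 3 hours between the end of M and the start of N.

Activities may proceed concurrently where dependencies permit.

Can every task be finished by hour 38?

Yes

J can start immediately at hour 0; it finishes at hour 9.
L waits on J (finishes hour 9), so it starts at hour 9 and finishes at 9 + 6 = hour 15.
M needs all of L (finishes hour 15, plus 1-hour gap → hour 16); J (finishes hour 9). That puts its earliest start at hour 16; it finishes at 16 + 8 = hour 24.
N cannot begin until M (finishes hour 24, plus 3-hour gap → hour 27). It runs from hour 27 to 27 + 9 = hour 36.
K cannot start until M (finishes hour 24, plus 2-hour gap → hour 26); L (finishes hour 15). The controlling bound is hour 26, so K finishes at 26 + 9 = hour 35.
Every task is finished by hour 36, which is no later than the deadline of 38, so the schedule is feasible.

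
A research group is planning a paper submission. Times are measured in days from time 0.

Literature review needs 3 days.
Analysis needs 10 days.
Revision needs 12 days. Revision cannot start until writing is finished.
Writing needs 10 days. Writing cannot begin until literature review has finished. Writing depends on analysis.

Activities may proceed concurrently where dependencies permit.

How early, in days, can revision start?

20

Analysis has no prerequisites, so it starts at day 0 and finishes at day 10.
Literature review has no prerequisites, so it starts at day 0 and finishes at day 3.
Writing has to wait for literature review (finishes day 3); analysis (finishes day 10). The latest of these is day 10, so writing runs day 10 to 10 + 10 = day 20.
Revision waits on writing (finishes day 20), so the earliest it can start is day 20.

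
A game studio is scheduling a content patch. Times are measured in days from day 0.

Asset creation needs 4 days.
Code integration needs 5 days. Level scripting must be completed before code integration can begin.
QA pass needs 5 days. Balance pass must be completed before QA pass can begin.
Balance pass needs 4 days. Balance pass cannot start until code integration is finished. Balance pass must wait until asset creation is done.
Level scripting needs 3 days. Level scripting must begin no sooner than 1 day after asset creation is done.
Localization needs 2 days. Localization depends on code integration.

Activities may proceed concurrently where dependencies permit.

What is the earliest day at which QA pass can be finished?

22

Asset creation has no prerequisites, so it starts at day 0 and finishes at day 4.
Level scripting cannot begin until asset creation (finishes day 4, plus 1-day gap → day 5). It runs from day 5 to 5 + 3 = day 8.
Code integration waits on level scripting (finishes day 8), so it starts at day 8 and finishes at 8 + 5 = day 13.
For balance pass: code integration (finishes day 13); asset creation (finishes day 4). Taking the maximum gives a start of day 13, and it finishes at 13 + 4 = day 17.
QA pass waits on balance pass (finishes day 17), so it starts at day 17 and finishes at 17 + 5 = day 22.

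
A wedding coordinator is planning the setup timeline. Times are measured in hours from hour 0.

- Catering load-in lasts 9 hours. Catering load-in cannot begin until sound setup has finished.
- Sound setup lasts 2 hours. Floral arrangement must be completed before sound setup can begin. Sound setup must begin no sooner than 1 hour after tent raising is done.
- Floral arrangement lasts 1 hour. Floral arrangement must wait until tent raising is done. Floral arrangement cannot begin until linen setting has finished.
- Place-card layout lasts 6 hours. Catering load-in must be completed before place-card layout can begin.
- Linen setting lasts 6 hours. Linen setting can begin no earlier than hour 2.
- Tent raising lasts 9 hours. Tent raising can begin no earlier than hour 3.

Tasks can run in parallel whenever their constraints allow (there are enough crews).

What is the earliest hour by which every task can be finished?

Linen setting cannot begin until its own release at hour 2. It runs from hour 2 to 2 + 6 = hour 8.
Tent raising cannot begin until its own release at hour 3. It runs from hour 3 to 3 + 9 = hour 12.
Floral arrangement has to wait for tent raising (finishes hour 12); linen setting (finishes hour 8). The latest of these is hour 12, so floral arrangement runs hour 12 to 12 + 1 = hour 13.
Sound setup has to wait for floral arrangement (finishes hour 13); tent raising (finishes hour 12, plus 1-hour gap → hour 13). The latest of these is hour 13, so sound setup runs hour 13 to 13 + 2 = hour 15.
Catering load-in waits on sound setup (finishes hour 15), so it starts at hour 15 and finishes at 15 + 9 = hour 24.
Place-card layout cannot begin until catering load-in (finishes hour 24). It runs from hour 24 to 24 + 6 = hour 30.
All tasks are finished once the last one completes. Finish times: Tent raising at 12, Linen setting at 8, Floral arrangement at 13, Sound setup at 15, Catering load-in at 24, Place-card layout at 30. The latest is hour 30.

30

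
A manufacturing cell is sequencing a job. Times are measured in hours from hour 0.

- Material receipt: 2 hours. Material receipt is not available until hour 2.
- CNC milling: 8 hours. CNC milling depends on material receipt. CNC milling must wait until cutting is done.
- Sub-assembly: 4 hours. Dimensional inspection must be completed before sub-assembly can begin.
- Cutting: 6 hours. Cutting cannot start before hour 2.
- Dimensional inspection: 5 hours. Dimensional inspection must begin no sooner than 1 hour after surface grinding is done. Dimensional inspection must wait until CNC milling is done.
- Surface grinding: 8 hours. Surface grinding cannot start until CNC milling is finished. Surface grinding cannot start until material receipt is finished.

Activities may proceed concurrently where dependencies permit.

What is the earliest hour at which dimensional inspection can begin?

25

Cutting cannot begin until its own release at hour 2. It runs from hour 2 to 2 + 6 = hour 8.
Material receipt waits on its own release at hour 2, so it starts at hour 2 and finishes at 2 + 2 = hour 4.
CNC milling cannot start until material receipt (finishes hour 4); cutting (finishes hour 8). The controlling bound is hour 8, so CNC milling finishes at 8 + 8 = hour 16.
For surface grinding: CNC milling (finishes hour 16); material receipt (finishes hour 4). Taking the maximum gives a start of hour 16, and it finishes at 16 + 8 = hour 24.
Dimensional inspection waits on surface grinding (finishes hour 24, plus 1-hour gap → hour 25); CNC milling (finishes hour 16). The latest of these is hour 25, which is the earliest dimensional inspection can start.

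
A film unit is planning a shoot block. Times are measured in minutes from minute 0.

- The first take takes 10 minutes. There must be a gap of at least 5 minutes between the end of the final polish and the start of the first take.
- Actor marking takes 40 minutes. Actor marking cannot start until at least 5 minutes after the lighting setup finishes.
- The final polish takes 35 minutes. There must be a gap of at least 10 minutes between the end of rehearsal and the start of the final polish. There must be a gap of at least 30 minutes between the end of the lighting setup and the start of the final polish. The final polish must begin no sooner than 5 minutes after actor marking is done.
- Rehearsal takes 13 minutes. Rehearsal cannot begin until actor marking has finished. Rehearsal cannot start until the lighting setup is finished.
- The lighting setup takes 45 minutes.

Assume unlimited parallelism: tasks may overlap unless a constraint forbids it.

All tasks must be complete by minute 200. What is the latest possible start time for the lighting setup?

37

The first take has no dependents, so it just needs to finish by minute 200. Starting by 200 − 10 = minute 190 achieves that.
The final polish has to be done before the first take (must start by minute 190, minus 5-minute gap → minute 185). That means finishing by minute 185, i.e. starting by 185 − 35 = minute 150.
Rehearsal must finish before the final polish (must start by minute 150, minus 10-minute gap → minute 140). With a 13-minute duration, rehearsal must start by 140 − 13 = minute 127.
For actor marking: rehearsal (must start by minute 127); the final polish (must start by minute 150, minus 5-minute gap → minute 145). The most restrictive is minute 127; with a 40-minute duration, actor marking must start by minute 87.
The lighting setup has several dependents: actor marking (must start by minute 87, minus 5-minute gap → minute 82); rehearsal (must start by minute 127); the final polish (must start by minute 150, minus 30-minute gap → minute 120). The earliest of those limits is minute 82, so the lighting setup must start by 82 − 45 = minute 37.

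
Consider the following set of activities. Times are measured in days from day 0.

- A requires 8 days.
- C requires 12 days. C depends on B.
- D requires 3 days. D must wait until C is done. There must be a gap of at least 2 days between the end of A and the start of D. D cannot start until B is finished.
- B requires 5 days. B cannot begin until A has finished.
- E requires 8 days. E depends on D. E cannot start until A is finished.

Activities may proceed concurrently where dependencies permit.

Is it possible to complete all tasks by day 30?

Nothing blocks A, so it runs from day 0 to day 8.
B waits on A (finishes day 8), so it starts at day 8 and finishes at 8 + 5 = day 13.
C cannot begin until B (finishes day 13). It runs from day 13 to 13 + 12 = day 25.
D has to wait for C (finishes day 25); A (finishes day 8, plus 2-day gap → day 10); B (finishes day 13). The latest of these is day 25, so D runs day 25 to 25 + 3 = day 28.
E has to wait for D (finishes day 28); A (finishes day 8). The latest of these is day 28, so E runs day 28 to 28 + 8 = day 36.
The earliest everything can be done is day 36, which is after the deadline of 30, so it is not possible.

No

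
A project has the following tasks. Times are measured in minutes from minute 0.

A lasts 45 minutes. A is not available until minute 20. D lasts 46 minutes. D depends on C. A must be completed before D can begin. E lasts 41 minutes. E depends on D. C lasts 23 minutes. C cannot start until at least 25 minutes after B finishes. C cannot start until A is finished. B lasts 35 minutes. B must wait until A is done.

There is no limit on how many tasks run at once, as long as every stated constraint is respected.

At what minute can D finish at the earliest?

194

A cannot begin until its own release at minute 20. It runs from minute 20 to 20 + 45 = minute 65.
B waits on A (finishes minute 65), so it starts at minute 65 and finishes at 65 + 35 = minute 100.
C cannot start until B (finishes minute 100, plus 25-minute gap → minute 125); A (finishes minute 65). The controlling bound is minute 125, so C finishes at 125 + 23 = minute 148.
For D: C (finishes minute 148); A (finishes minute 65). Taking the maximum gives a start of minute 148, and it finishes at 148 + 46 = minute 194.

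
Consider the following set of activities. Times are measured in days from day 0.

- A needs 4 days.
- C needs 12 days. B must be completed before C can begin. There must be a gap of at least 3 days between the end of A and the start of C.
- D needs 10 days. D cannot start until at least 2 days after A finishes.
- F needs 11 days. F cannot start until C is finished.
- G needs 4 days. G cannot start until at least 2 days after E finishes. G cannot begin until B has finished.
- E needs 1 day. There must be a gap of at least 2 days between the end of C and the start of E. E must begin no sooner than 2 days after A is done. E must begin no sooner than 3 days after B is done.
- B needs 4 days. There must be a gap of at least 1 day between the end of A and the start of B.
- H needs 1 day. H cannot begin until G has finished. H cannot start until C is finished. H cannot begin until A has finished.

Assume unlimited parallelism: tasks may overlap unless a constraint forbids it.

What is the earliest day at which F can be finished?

A can start immediately at day 0; it finishes at day 4.
After A (finishes day 4, plus 1-day gap → day 5), B can start at day 5 and finishes at day 9.
For C: B (finishes day 9); A (finishes day 4, plus 3-day gap → day 7). Taking the maximum gives a start of day 9, and it finishes at 9 + 12 = day 21.
After C (finishes day 21), F can start at day 21 and finishes at day 32.

32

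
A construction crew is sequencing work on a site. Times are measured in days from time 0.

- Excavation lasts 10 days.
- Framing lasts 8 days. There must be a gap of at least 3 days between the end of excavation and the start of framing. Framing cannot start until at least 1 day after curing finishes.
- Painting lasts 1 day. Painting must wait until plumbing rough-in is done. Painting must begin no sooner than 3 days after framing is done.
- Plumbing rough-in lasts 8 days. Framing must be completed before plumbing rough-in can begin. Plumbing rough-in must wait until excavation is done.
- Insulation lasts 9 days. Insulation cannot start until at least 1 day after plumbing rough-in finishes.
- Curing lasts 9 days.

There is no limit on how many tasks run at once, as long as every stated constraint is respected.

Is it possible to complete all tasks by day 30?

Curing can start immediately at day 0; it finishes at day 9.
Nothing blocks excavation, so it runs from day 0 to day 10.
For framing: excavation (finishes day 10, plus 3-day gap → day 13); curing (finishes day 9, plus 1-day gap → day 10). Taking the maximum gives a start of day 13, and it finishes at 13 + 8 = day 21.
For plumbing rough-in: framing (finishes day 21); excavation (finishes day 10). Taking the maximum gives a start of day 21, and it finishes at 21 + 8 = day 29.
Painting needs all of plumbing rough-in (finishes day 29); framing (finishes day 21, plus 3-day gap → day 24). That puts its earliest start at day 29; it finishes at 29 + 1 = day 30.
Insulation waits on plumbing rough-in (finishes day 29, plus 1-day gap → day 30), so it starts at day 30 and finishes at 30 + 9 = day 39.
The earliest everything can be done is day 39, which is after the deadline of 30, so it is not possible.

No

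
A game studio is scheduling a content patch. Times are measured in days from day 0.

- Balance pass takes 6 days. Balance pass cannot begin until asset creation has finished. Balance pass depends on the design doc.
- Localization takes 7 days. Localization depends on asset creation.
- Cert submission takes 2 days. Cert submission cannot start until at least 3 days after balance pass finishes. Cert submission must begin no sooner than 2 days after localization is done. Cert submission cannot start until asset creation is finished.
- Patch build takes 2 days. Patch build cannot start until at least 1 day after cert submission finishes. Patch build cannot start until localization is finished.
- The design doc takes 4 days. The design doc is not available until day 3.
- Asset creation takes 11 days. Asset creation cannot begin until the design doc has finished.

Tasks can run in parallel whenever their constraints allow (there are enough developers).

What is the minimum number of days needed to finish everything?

The design doc cannot begin until its own release at day 3. It runs from day 3 to 3 + 4 = day 7.
Asset creation cannot begin until the design doc (finishes day 7). It runs from day 7 to 7 + 11 = day 18.
Localization cannot begin until asset creation (finishes day 18). It runs from day 18 to 18 + 7 = day 25.
Balance pass needs all of asset creation (finishes day 18); the design doc (finishes day 7). That puts its earliest start at day 18; it finishes at 18 + 6 = day 24.
Cert submission cannot start until balance pass (finishes day 24, plus 3-day gap → day 27); localization (finishes day 25, plus 2-day gap → day 27); asset creation (finishes day 18). The controlling bound is day 27, so cert submission finishes at 27 + 2 = day 29.
For patch build: cert submission (finishes day 29, plus 1-day gap → day 30); localization (finishes day 25). Taking the maximum gives a start of day 30, and it finishes at 30 + 2 = day 32.
All tasks are finished once the last one completes. Finish times: The design doc at 7, Asset creation at 18, Balance pass at 24, Localization at 25, Cert submission at 29, Patch build at 32. The latest is day 32.

32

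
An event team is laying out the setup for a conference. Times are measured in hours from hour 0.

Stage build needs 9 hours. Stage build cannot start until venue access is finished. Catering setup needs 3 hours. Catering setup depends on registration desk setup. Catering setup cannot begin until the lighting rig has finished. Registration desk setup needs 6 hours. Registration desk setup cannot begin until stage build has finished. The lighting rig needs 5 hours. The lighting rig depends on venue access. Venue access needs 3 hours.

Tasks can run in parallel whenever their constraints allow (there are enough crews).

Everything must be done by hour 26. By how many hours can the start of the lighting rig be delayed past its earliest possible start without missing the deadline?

Venue access has no prerequisites, so it starts at hour 0 and finishes at hour 3.
After venue access (finishes hour 3), the lighting rig can start at hour 3 and finishes at hour 8.

Working backward from the deadline:
Catering setup has no dependents, so it just needs to finish by hour 26. Starting by 26 − 3 = hour 23 achieves that.
The lighting rig must finish before catering setup (must start by hour 23). With a 5-hour duration, the lighting rig must start by 23 − 5 = hour 18.
So the lighting rig can start as early as hour 3 and as late as hour 18, giving 18 − 3 = 15 hours of slack.

15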